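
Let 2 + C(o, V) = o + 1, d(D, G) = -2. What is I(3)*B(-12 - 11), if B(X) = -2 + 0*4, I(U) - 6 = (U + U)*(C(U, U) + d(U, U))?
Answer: -12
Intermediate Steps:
C(o, V) = -1 + o (C(o, V) = -2 + (o + 1) = -2 + (1 + o) = -1 + o)
I(U) = 6 + 2*U*(-3 + U) (I(U) = 6 + (U + U)*((-1 + U) - 2) = 6 + (2*U)*(-3 + U) = 6 + 2*U*(-3 + U))
B(X) = -2 (B(X) = -2 + 0 = -2)
I(3)*B(-12 - 11) = (6 - 6*3 + 2*3²)*(-2) = (6 - 18 + 2*9)*(-2) = (6 - 18 + 18)*(-2) = 6*(-2) = -12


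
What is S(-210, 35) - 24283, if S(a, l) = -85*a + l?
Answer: -6398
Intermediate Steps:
S(a, l) = l - 85*a
S(-210, 35) - 24283 = (35 - 85*(-210)) - 24283 = (35 + 17850) - 24283 = 17885 - 24283 = -6398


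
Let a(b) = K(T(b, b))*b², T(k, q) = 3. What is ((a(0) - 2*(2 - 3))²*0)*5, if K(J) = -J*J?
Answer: 0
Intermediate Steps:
K(J) = -J²
a(b) = -9*b² (a(b) = (-1*3²)*b² = (-1*9)*b² = -9*b²)
((a(0) - 2*(2 - 3))²*0)*5 = ((-9*0² - 2*(2 - 3))²*0)*5 = ((-9*0 - 2*(-1))²*0)*5 = ((0 + 2)²*0)*5 = (2²*0)*5 = (4*0)*5 = 0*5 = 0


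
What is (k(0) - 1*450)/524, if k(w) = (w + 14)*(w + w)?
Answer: -225/262 ≈ -0.85878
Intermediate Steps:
k(w) = 2*w*(14 + w) (k(w) = (14 + w)*(2*w) = 2*w*(14 + w))
(k(0) - 1*450)/524 = (2*0*(14 + 0) - 1*450)/524 = (2*0*14 - 450)*(1/524) = (0 - 450)*(1/524) = -450*1/524 = -225/262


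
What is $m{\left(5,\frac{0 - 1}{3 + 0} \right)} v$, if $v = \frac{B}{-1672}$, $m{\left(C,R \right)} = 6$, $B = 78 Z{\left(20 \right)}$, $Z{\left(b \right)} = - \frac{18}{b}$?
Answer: $\frac{1053}{4180} \approx 0.25191$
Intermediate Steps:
$B = - \frac{351}{5}$ ($B = 78 \left(- \frac{18}{20}\right) = 78 \left(\left(-18\right) \frac{1}{20}\right) = 78 \left(- \frac{9}{10}\right) = - \frac{351}{5} \approx -70.2$)
$v = \frac{351}{8360}$ ($v = - \frac{351}{5 \left(-1672\right)} = \left(- \frac{351}{5}\right) \left(- \frac{1}{1672}\right) = \frac{351}{8360} \approx 0.041986$)
$m{\left(5,\frac{0 - 1}{3 + 0} \right)} v = 6 \cdot \frac{351}{8360} = \frac{1053}{4180}$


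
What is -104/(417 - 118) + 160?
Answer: 3672/23 ≈ 159.65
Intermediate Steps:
-104/(417 - 118) + 160 = -104/299 + 160 = -104*1/299 + 160 = -8/23 + 160 = 3672/23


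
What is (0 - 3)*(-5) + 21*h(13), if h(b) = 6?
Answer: 141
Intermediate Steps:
(0 - 3)*(-5) + 21*h(13) = (0 - 3)*(-5) + 21*6 = -3*(-5) + 126 = 15 + 126 = 141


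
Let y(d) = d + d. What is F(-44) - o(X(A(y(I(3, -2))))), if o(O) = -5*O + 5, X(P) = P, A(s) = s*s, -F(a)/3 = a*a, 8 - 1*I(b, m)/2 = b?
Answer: -3813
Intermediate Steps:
I(b, m) = 16 - 2*b
F(a) = -3*a² (F(a) = -3*a*a = -3*a²)
y(d) = 2*d
A(s) = s²
o(O) = 5 - 5*O
F(-44) - o(X(A(y(I(3, -2))))) = -3*(-44)² - (5 - 5*4*(16 - 2*3)²) = -3*1936 - (5 - 5*4*(16 - 6)²) = -5808 - (5 - 5*(2*10)²) = -5808 - (5 - 5*20²) = -5808 - (5 - 5*400) = -5808 - (5 - 2000) = -5808 - 1*(-1995) = -5808 + 1995 = -3813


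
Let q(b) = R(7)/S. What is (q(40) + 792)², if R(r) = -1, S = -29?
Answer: 527574961/841 ≈ 6.2732e+5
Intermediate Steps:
q(b) = 1/29 (q(b) = -1/(-29) = -1*(-1/29) = 1/29)
(q(40) + 792)² = (1/29 + 792)² = (22969/29)² = 527574961/841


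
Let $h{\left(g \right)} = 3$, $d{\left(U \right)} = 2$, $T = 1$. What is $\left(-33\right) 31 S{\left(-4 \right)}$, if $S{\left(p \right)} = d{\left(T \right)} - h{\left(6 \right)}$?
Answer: $1023$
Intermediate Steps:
$S{\left(p \right)} = -1$ ($S{\left(p \right)} = 2 - 3 = -1$)
$\left(-33\right) 31 S{\left(-4 \right)} = \left(-33\right) 31 \left(-1\right) = \left(-1023\right) \left(-1\right) = 1023$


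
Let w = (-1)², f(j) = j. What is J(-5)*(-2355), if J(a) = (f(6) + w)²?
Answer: -115395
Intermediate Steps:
w = 1
J(a) = 49 (J(a) = (6 + 1)² = 7² = 49)
J(-5)*(-2355) = 49*(-2355) = -115395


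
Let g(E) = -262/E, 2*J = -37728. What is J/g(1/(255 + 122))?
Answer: 72/377 ≈ 0.19098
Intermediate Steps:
J = -18864 (J = (½)*(-37728) = -18864)
J/g(1/(255 + 122)) = -18864*(-1/(262*(255 + 122))) = -18864/((-262/(1/377))) = -18864/((-262/1/377)) = -18864/((-262*377)) = -18864/(-98774) = -18864*(-1/98774) = 72/377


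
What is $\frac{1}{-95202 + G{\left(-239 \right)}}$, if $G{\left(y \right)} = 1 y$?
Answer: $- \frac{1}{95441} \approx -1.0478 \cdot 10^{-5}$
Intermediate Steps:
$G{\left(y \right)} = y$
$\frac{1}{-95202 + G{\left(-239 \right)}} = \frac{1}{-95202 - 239} = \frac{1}{-95441} = - \frac{1}{95441}$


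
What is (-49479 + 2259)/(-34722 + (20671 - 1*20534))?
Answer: 9444/6917 ≈ 1.3653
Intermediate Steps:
(-49479 + 2259)/(-34722 + (20671 - 1*20534)) = -47220/(-34722 + (20671 - 20534)) = -47220/(-34722 + 137) = -47220/(-34585) = -47220*(-1/34585) = 9444/6917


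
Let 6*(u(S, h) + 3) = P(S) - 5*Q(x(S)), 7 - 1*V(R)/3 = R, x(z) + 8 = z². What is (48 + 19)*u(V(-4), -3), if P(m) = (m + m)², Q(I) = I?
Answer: -71489/6 ≈ -11915.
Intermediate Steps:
x(z) = -8 + z²
P(m) = 4*m² (P(m) = (2*m)² = 4*m²)
V(R) = 21 - 3*R
u(S, h) = 11/3 - S²/6 (u(S, h) = -3 + (4*S² - 5*(-8 + S²))/6 = -3 + (4*S² + (40 - 5*S²))/6 = -3 + (40 - S²)/6 = -3 + (20/3 - S²/6) = 11/3 - S²/6)
(48 + 19)*u(V(-4), -3) = (48 + 19)*(11/3 - (21 - 3*(-4))²/6) = 67*(11/3 - (21 + 12)²/6) = 67*(11/3 - ⅙*33²) = 67*(11/3 - ⅙*1089) = 67*(11/3 - 363/2) = 67*(-1067/6) = -71489/6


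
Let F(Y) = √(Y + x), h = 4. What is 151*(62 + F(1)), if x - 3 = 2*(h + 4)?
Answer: 9362 + 302*√5 ≈ 10037.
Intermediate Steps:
x = 19 (x = 3 + 2*(4 + 4) = 3 + 2*8 = 3 + 16 = 19)
F(Y) = √(19 + Y) (F(Y) = √(Y + 19) = √(19 + Y))
151*(62 + F(1)) = 151*(62 + √(19 + 1)) = 151*(62 + √20) = 151*(62 + 2*√5) = 9362 + 302*√5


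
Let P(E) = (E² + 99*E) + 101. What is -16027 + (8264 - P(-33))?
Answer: -5686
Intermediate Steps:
P(E) = 101 + E² + 99*E
-16027 + (8264 - P(-33)) = -16027 + (8264 - (101 + (-33)² + 99*(-33))) = -16027 + (8264 - (101 + 1089 - 3267)) = -16027 + (8264 - 1*(-2077)) = -16027 + (8264 + 2077) = -16027 + 10341 = -5686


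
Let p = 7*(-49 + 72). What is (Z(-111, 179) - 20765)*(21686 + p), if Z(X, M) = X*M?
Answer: -887730998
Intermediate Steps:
Z(X, M) = M*X
p = 161 (p = 7*23 = 161)
(Z(-111, 179) - 20765)*(21686 + p) = (179*(-111) - 20765)*(21686 + 161) = (-19869 - 20765)*21847 = -40634*21847 = -887730998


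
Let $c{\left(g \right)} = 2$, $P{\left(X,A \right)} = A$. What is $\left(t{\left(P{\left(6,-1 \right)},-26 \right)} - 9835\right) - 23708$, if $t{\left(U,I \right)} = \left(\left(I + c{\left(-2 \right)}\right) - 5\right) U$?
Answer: $-33514$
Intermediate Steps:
$t{\left(U,I \right)} = U \left(-3 + I\right)$ ($t{\left(U,I \right)} = \left(\left(I + 2\right) - 5\right) U = \left(\left(2 + I\right) - 5\right) U = \left(-3 + I\right) U = U \left(-3 + I\right)$)
$\left(t{\left(P{\left(6,-1 \right)},-26 \right)} - 9835\right) - 23708 = \left(- (-3 - 26) - 9835\right) - 23708 = \left(\left(-1\right) \left(-29\right) - 9835\right) - 23708 = \left(29 - 9835\right) - 23708 = -9806 - 23708 = -33514$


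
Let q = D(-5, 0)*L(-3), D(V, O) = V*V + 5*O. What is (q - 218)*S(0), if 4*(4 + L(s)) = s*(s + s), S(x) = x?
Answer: 0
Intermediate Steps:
L(s) = -4 + s²/2 (L(s) = -4 + (s*(s + s))/4 = -4 + (s*(2*s))/4 = -4 + (2*s²)/4 = -4 + s²/2)
D(V, O) = V² + 5*O
q = 25/2 (q = ((-5)² + 5*0)*(-4 + (½)*(-3)²) = (25 + 0)*(-4 + (½)*9) = 25*(-4 + 9/2) = 25*(½) = 25/2 ≈ 12.500)
(q - 218)*S(0) = (25/2 - 218)*0 = -411/2*0 = 0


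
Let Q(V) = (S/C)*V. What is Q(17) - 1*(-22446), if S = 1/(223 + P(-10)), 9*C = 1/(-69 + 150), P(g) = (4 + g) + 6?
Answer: 5017851/223 ≈ 22502.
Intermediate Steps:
P(g) = 10 + g
C = 1/729 (C = 1/(9*(-69 + 150)) = (1/9)/81 = (1/9)*(1/81) = 1/729 ≈ 0.0013717)
S = 1/223 (S = 1/(223 + (10 - 10)) = 1/(223 + 0) = 1/223 ≈ 0.0044843)
Q(V) = 729*V/223 (Q(V) = (1/(223*(1/729)))*V = ((1/223)*729)*V = 729*V/223)
Q(17) - 1*(-22446) = (729/223)*17 - 1*(-22446) = 12393/223 + 22446 = 5017851/223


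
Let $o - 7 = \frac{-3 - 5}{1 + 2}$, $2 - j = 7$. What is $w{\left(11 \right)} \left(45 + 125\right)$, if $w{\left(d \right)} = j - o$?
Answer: $- \frac{4760}{3} \approx -1586.7$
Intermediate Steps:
$j = -5$ ($j = 2 - 7 = -5$)
$o = \frac{13}{3}$ ($o = 7 + \frac{-3 - 5}{1 + 2} = 7 - \frac{8}{3} = \frac{13}{3} \approx 4.3333$)
$w{\left(d \right)} = - \frac{28}{3}$ ($w{\left(d \right)} = -5 - \frac{13}{3} = - \frac{28}{3}$)
$w{\left(11 \right)} \left(45 + 125\right) = - \frac{28 \left(45 + 125\right)}{3} = \left(- \frac{28}{3}\right) 170 = - \frac{4760}{3}$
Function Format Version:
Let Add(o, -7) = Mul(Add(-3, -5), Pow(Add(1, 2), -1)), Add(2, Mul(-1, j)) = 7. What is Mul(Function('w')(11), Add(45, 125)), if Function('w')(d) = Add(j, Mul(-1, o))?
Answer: Rational(-4760, 3) ≈ -1586.7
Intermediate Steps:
j = -5 (j = Add(2, Mul(-1, 7)) = Add(2, -7) = -5)
o = Rational(13, 3) (o = Add(7, Mul(Add(-3, -5), Pow(Add(1, 2), -1))) = Add(7, Mul(-8, Pow(3, -1))) = Add(7, Mul(-8, Rational(1, 3))) = Add(7, Rational(-8, 3)) = Rational(13, 3) ≈ 4.3333)
Function('w')(d) = Rational(-28, 3) (Function('w')(d) = Add(-5, Mul(-1, Rational(13, 3))) = Add(-5, Rational(-13, 3)) = Rational(-28, 3))
Mul(Function('w')(11), Add(45, 125)) = Mul(Rational(-28, 3), Add(45, 125)) = Mul(Rational(-28, 3), 170) = Rational(-4760, 3)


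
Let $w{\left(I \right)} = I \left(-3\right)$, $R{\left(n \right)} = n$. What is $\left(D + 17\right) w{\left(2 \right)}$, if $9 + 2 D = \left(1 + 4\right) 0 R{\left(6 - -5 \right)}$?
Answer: $-75$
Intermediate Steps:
$D = - \frac{9}{2}$ ($D = - \frac{9}{2} + \frac{\left(1 + 4\right) 0 \left(6 - -5\right)}{2} = - \frac{9}{2} + \frac{5 \cdot 0 \left(6 + 5\right)}{2} = - \frac{9}{2} + \frac{5 \cdot 0 \cdot 11}{2} = - \frac{9}{2} + \frac{5 \cdot 0}{2} = - \frac{9}{2} + \frac{1}{2} \cdot 0 = - \frac{9}{2} + 0 = - \frac{9}{2} \approx -4.5$)
$w{\left(I \right)} = - 3 I$
$\left(D + 17\right) w{\left(2 \right)} = \left(- \frac{9}{2} + 17\right) \left(\left(-3\right) 2\right) = \frac{25}{2} \left(-6\right) = -75$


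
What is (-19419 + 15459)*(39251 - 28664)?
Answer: -41924520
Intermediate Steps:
(-19419 + 15459)*(39251 - 28664) = -3960*10587 = -41924520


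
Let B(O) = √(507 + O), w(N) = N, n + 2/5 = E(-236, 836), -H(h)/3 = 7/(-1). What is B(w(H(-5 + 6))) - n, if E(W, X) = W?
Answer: 1182/5 + 4*√33 ≈ 259.38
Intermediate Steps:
H(h) = 21 (H(h) = -21/(-1) = -21*(-1) = -3*(-7) = 21)
n = -1182/5 (n = -⅖ - 236 = -1182/5 ≈ -236.40)
B(w(H(-5 + 6))) - n = √(507 + 21) - 1*(-1182/5) = √528 + 1182/5 = 4*√33 + 1182/5 = 1182/5 + 4*√33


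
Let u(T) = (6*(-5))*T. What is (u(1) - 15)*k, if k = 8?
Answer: -360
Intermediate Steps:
u(T) = -30*T
(u(1) - 15)*k = (-30*1 - 15)*8 = (-30 - 15)*8 = -45*8 = -360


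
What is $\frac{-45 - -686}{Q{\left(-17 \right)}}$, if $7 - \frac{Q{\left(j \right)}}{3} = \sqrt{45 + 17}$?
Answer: $- \frac{4487}{39} - \frac{641 \sqrt{62}}{39} \approx -244.47$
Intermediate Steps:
$Q{\left(j \right)} = 21 - 3 \sqrt{62}$ ($Q{\left(j \right)} = 21 - 3 \sqrt{45 + 17} = 21 - 3 \sqrt{62}$)
$\frac{-45 - -686}{Q{\left(-17 \right)}} = \frac{-45 - -686}{21 - 3 \sqrt{62}} = \frac{-45 + 686}{21 - 3 \sqrt{62}} = \frac{641}{21 - 3 \sqrt{62}}$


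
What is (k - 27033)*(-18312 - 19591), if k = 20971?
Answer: 229767986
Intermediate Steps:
(k - 27033)*(-18312 - 19591) = (20971 - 27033)*(-18312 - 19591) = -6062*(-37903) = 229767986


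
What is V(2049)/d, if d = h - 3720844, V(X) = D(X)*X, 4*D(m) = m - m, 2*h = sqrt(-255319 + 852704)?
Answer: 0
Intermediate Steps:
h = sqrt(597385)/2 (h = sqrt(-255319 + 852704)/2 = sqrt(597385)/2 ≈ 386.45)
D(m) = 0 (D(m) = (m - m)/4 = (1/4)*0 = 0)
V(X) = 0 (V(X) = 0*X = 0)
d = -3720844 + sqrt(597385)/2 (d = sqrt(597385)/2 - 3720844 = -3720844 + sqrt(597385)/2 ≈ -3.7205e+6)
V(2049)/d = 0/(-3720844 + sqrt(597385)/2) = 0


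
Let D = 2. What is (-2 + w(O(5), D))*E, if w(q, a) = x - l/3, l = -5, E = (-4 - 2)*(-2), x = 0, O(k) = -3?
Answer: -4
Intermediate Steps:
E = 12 (E = -6*(-2) = 12)
w(q, a) = 5/3 (w(q, a) = 0 - (-5)/3 = 0 - 1*(-5/3) = 0 + 5/3 = 5/3)
(-2 + w(O(5), D))*E = (-2 + 5/3)*12 = -⅓*12 = -4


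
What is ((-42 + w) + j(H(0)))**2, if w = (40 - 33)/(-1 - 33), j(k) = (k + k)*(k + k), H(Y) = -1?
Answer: 1687401/1156 ≈ 1459.7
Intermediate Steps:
j(k) = 4*k**2 (j(k) = (2*k)*(2*k) = 4*k**2)
w = -7/34 (w = 7/(-34) = 7*(-1/34) = -7/34 ≈ -0.20588)
((-42 + w) + j(H(0)))**2 = ((-42 - 7/34) + 4*(-1)**2)**2 = (-1435/34 + 4*1)**2 = (-1435/34 + 4)**2 = (-1299/34)**2 = 1687401/1156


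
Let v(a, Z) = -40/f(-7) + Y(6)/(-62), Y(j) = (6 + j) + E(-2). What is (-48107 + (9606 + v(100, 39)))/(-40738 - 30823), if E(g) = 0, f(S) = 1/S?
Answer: 1184857/2218391 ≈ 0.53411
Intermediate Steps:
Y(j) = 6 + j (Y(j) = (6 + j) + 0 = 6 + j)
v(a, Z) = 8674/31 (v(a, Z) = -40/(1/(-7)) + (6 + 6)/(-62) = -40/(-⅐) + 12*(-1/62) = -40*(-7) - 6/31 = 280 - 6/31 = 8674/31)
(-48107 + (9606 + v(100, 39)))/(-40738 - 30823) = (-48107 + (9606 + 8674/31))/(-40738 - 30823) = (-48107 + 306460/31)/(-71561) = -1184857/31*(-1/71561) = 1184857/2218391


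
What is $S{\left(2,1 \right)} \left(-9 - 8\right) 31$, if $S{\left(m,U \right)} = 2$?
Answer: $-1054$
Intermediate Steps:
$S{\left(2,1 \right)} \left(-9 - 8\right) 31 = 2 \left(-9 - 8\right) 31 = 2 \left(-17\right) 31 = \left(-34\right) 31 = -1054$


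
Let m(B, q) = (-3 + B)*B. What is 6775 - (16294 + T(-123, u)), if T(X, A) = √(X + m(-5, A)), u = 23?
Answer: -9519 - I*√83 ≈ -9519.0 - 9.1104*I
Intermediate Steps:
m(B, q) = B*(-3 + B)
T(X, A) = √(40 + X) (T(X, A) = √(X - 5*(-3 - 5)) = √(X - 5*(-8)) = √(X + 40) = √(40 + X))
6775 - (16294 + T(-123, u)) = 6775 - (16294 + √(40 - 123)) = 6775 - (16294 + √(-83)) = 6775 - (16294 + I*√83) = 6775 + (-16294 - I*√83) = -9519 - I*√83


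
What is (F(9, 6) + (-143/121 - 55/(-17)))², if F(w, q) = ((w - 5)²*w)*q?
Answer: 26228450304/34969 ≈ 7.5005e+5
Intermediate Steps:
F(w, q) = q*w*(-5 + w)² (F(w, q) = ((-5 + w)²*w)*q = (w*(-5 + w)²)*q = q*w*(-5 + w)²)
(F(9, 6) + (-143/121 - 55/(-17)))² = (6*9*(-5 + 9)² + (-143/121 - 55/(-17)))² = (6*9*4² + (-143*1/121 - 55*(-1/17)))² = (6*9*16 + (-13/11 + 55/17))² = (864 + 384/187)² = (161952/187)² = 26228450304/34969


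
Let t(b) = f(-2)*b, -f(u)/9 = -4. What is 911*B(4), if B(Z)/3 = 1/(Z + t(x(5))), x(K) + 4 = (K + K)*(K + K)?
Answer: 2733/3460 ≈ 0.78988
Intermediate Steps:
f(u) = 36 (f(u) = -9*(-4) = 36)
x(K) = -4 + 4*K² (x(K) = -4 + (K + K)*(K + K) = -4 + (2*K)*(2*K) = -4 + 4*K²)
t(b) = 36*b
B(Z) = 3/(3456 + Z) (B(Z) = 3/(Z + 36*(-4 + 4*5²)) = 3/(Z + 36*(-4 + 4*25)) = 3/(Z + 36*(-4 + 100)) = 3/(Z + 36*96) = 3/(Z + 3456) = 3/(3456 + Z))
911*B(4) = 911*(3/(3456 + 4)) = 911*(3/3460) = 2733/3460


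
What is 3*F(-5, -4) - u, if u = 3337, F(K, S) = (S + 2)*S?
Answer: -3313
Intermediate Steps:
F(K, S) = S*(2 + S) (F(K, S) = (2 + S)*S = S*(2 + S))
3*F(-5, -4) - u = 3*(-4*(2 - 4)) - 1*3337 = 3*(-4*(-2)) - 3337 = 3*8 - 3337 = 24 - 3337 = -3313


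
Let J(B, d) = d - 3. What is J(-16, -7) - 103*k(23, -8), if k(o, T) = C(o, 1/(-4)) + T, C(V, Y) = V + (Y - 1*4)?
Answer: -4469/4 ≈ -1117.3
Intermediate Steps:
C(V, Y) = -4 + V + Y (C(V, Y) = V + (Y - 4) = V + (-4 + Y) = -4 + V + Y)
k(o, T) = -17/4 + T + o (k(o, T) = (-4 + o + 1/(-4)) + T = (-4 + o - ¼) + T = (-17/4 + o) + T = -17/4 + T + o)
J(B, d) = -3 + d
J(-16, -7) - 103*k(23, -8) = (-3 - 7) - 103*(-17/4 - 8 + 23) = -10 - 103*43/4 = -10 - 4429/4 = -4469/4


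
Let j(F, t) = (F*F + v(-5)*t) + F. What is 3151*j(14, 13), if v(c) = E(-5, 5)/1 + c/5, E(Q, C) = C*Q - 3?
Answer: -526217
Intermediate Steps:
E(Q, C) = -3 + C*Q
v(c) = -28 + c/5 (v(c) = (-3 + 5*(-5))/1 + c/5 = (-3 - 25)*1 + c*(⅕) = -28*1 + c/5 = -28 + c/5)
j(F, t) = F + F² - 29*t (j(F, t) = (F*F + (-28 + (⅕)*(-5))*t) + F = (F² + (-28 - 1)*t) + F = (F² - 29*t) + F = F + F² - 29*t)
3151*j(14, 13) = 3151*(14 + 14² - 29*13) = 3151*(14 + 196 - 377) = 3151*(-167) = -526217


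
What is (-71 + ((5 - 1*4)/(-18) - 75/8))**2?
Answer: 33535681/5184 ≈ 6469.1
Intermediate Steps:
(-71 + ((5 - 1*4)/(-18) - 75/8))**2 = (-71 + ((5 - 4)*(-1/18) - 75*1/8))**2 = (-71 + (1*(-1/18) - 75/8))**2 = (-71 + (-1/18 - 75/8))**2 = (-71 - 679/72)**2 = (-5791/72)**2 = 33535681/5184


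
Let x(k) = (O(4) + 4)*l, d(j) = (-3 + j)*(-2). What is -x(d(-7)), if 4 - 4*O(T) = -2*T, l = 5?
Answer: -35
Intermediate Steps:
O(T) = 1 + T/2 (O(T) = 1 - (-1)*T/2 = 1 + T/2)
d(j) = 6 - 2*j
x(k) = 35 (x(k) = ((1 + (½)*4) + 4)*5 = ((1 + 2) + 4)*5 = (3 + 4)*5 = 7*5 = 35)
-x(d(-7)) = -1*35 = -35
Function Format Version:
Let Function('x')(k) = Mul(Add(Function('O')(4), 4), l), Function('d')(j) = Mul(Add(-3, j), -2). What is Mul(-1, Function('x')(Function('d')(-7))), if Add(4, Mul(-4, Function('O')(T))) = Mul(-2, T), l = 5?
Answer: -35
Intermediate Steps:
Function('O')(T) = Add(1, Mul(Rational(1, 2), T)) (Function('O')(T) = Add(1, Mul(Rational(-1, 4), Mul(-2, T))) = Add(1, Mul(Rational(1, 2), T)))
Function('d')(j) = Add(6, Mul(-2, j))
Function('x')(k) = 35 (Function('x')(k) = Mul(Add(Add(1, Mul(Rational(1, 2), 4)), 4), 5) = Mul(Add(Add(1, 2), 4), 5) = Mul(Add(3, 4), 5) = Mul(7, 5) = 35)
Mul(-1, Function('x')(Function('d')(-7))) = Mul(-1, 35) = -35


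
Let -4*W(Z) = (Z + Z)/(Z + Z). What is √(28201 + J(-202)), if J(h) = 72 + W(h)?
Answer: √113091/2 ≈ 168.15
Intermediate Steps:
W(Z) = -¼ (W(Z) = -(Z + Z)/(4*(Z + Z)) = -2*Z/(4*(2*Z)) = -2*Z*1/(2*Z)/4 = -¼*1 = -¼)
J(h) = 287/4 (J(h) = 72 - ¼ = 287/4)
√(28201 + J(-202)) = √(28201 + 287/4) = √(113091/4) = √113091/2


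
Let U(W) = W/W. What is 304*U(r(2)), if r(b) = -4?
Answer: 304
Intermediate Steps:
U(W) = 1
304*U(r(2)) = 304*1 = 304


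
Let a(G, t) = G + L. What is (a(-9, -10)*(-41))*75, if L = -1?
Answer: 30750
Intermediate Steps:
a(G, t) = -1 + G (a(G, t) = G - 1 = -1 + G)
(a(-9, -10)*(-41))*75 = ((-1 - 9)*(-41))*75 = -10*(-41)*75 = 410*75 = 30750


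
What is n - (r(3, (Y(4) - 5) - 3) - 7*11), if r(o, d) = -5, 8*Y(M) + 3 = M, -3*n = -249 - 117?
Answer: 204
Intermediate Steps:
n = 122 (n = -(-249 - 117)/3 = -⅓*(-366) = 122)
Y(M) = -3/8 + M/8
n - (r(3, (Y(4) - 5) - 3) - 7*11) = 122 - (-5 - 7*11) = 122 - (-5 - 77) = 122 - 1*(-82) = 122 + 82 = 204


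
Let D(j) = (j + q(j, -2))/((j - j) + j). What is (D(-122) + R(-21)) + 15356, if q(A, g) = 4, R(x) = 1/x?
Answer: 19672214/1281 ≈ 15357.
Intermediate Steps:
D(j) = (4 + j)/j (D(j) = (j + 4)/((j - j) + j) = (4 + j)/(0 + j) = (4 + j)/j)
(D(-122) + R(-21)) + 15356 = ((4 - 122)/(-122) + 1/(-21)) + 15356 = (-1/122*(-118) - 1/21) + 15356 = (59/61 - 1/21) + 15356 = 1178/1281 + 15356 = 19672214/1281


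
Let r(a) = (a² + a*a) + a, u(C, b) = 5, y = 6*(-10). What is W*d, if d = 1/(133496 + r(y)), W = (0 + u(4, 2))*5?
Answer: 25/140636 ≈ 0.00017776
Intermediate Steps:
y = -60
r(a) = a + 2*a² (r(a) = (a² + a²) + a = 2*a² + a = a + 2*a²)
W = 25 (W = (0 + 5)*5 = 5*5 = 25)
d = 1/140636 (d = 1/(133496 - 60*(1 + 2*(-60))) = 1/(133496 - 60*(1 - 120)) = 1/(133496 - 60*(-119)) = 1/(133496 + 7140) = 1/140636 ≈ 7.1106e-6)
W*d = 25*(1/140636) = 25/140636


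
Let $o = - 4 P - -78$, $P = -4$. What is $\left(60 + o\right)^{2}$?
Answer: $23716$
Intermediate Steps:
$o = 94$ ($o = \left(-4\right) \left(-4\right) - -78 = 16 + 78 = 94$)
$\left(60 + o\right)^{2} = \left(60 + 94\right)^{2} = 154^{2} = 23716$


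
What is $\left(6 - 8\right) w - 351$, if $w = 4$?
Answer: $-359$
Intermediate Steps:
$\left(6 - 8\right) w - 351 = \left(6 - 8\right) 4 - 351 = \left(-2\right) 4 - 351 = -8 - 351 = -359$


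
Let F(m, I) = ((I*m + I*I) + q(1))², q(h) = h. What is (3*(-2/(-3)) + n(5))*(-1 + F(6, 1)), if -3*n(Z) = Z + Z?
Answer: -84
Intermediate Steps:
n(Z) = -2*Z/3 (n(Z) = -(Z + Z)/3 = -2*Z/3)
F(m, I) = (1 + I² + I*m)² (F(m, I) = ((I*m + I*I) + 1)² = ((I*m + I²) + 1)² = ((I² + I*m) + 1)² = (1 + I² + I*m)²)
(3*(-2/(-3)) + n(5))*(-1 + F(6, 1)) = (3*(-2/(-3)) - ⅔*5)*(-1 + (1 + 1² + 1*6)²) = (3*(-2*(-⅓)) - 10/3)*(-1 + (1 + 1 + 6)²) = (3*(⅔) - 10/3)*(-1 + 8²) = (2 - 10/3)*(-1 + 64) = -4/3*63 = -84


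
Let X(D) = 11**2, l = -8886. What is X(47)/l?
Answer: -121/8886 ≈ -0.013617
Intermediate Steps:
X(D) = 121
X(47)/l = 121/(-8886) = 121*(-1/8886) = -121/8886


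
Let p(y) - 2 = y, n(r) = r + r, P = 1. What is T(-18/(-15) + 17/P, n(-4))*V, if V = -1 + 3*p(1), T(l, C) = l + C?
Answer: 408/5 ≈ 81.600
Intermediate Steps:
n(r) = 2*r
p(y) = 2 + y
T(l, C) = C + l
V = 8 (V = -1 + 3*(2 + 1) = -1 + 3*3 = -1 + 9 = 8)
T(-18/(-15) + 17/P, n(-4))*V = (2*(-4) + (-18/(-15) + 17/1))*8 = (-8 + (-18*(-1/15) + 17*1))*8 = (-8 + (6/5 + 17))*8 = (-8 + 91/5)*8 = (51/5)*8 = 408/5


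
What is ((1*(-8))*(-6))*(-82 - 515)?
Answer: -28656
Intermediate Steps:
((1*(-8))*(-6))*(-82 - 515) = -8*(-6)*(-597) = 48*(-597) = -28656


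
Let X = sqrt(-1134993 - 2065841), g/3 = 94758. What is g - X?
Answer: 284274 - I*sqrt(3200834) ≈ 2.8427e+5 - 1789.1*I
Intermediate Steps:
g = 284274 (g = 3*94758 = 284274)
X = I*sqrt(3200834) (X = sqrt(-3200834) = I*sqrt(3200834) ≈ 1789.1*I)
g - X = 284274 - I*sqrt(3200834)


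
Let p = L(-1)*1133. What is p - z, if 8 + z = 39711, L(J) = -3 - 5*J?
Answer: -37437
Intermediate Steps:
z = 39703 (z = -8 + 39711 = 39703)
p = 2266 (p = (-3 - 5*(-1))*1133 = (-3 + 5)*1133 = 2*1133 = 2266)
p - z = 2266 - 1*39703 = 2266 - 39703 = -37437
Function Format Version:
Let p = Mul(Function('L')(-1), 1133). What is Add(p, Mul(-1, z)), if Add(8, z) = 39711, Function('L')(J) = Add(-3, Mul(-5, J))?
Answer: -37437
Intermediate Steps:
z = 39703 (z = Add(-8, 39711) = 39703)
p = 2266 (p = Mul(Add(-3, Mul(-5, -1)), 1133) = Mul(Add(-3, 5), 1133) = Mul(2, 1133) = 2266)
Add(p, Mul(-1, z)) = Add(2266, Mul(-1, 39703)) = Add(2266, -39703) = -37437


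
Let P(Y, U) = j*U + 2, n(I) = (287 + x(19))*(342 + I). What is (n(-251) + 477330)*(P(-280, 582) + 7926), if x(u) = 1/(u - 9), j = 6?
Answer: 5749468662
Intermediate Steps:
x(u) = 1/(-9 + u)
n(I) = 490941/5 + 2871*I/10 (n(I) = (287 + 1/(-9 + 19))*(342 + I) = (287 + 1/10)*(342 + I) = (287 + ⅒)*(342 + I) = 2871*(342 + I)/10 = 490941/5 + 2871*I/10)
P(Y, U) = 2 + 6*U (P(Y, U) = 6*U + 2 = 2 + 6*U)
(n(-251) + 477330)*(P(-280, 582) + 7926) = ((490941/5 + (2871/10)*(-251)) + 477330)*((2 + 6*582) + 7926) = ((490941/5 - 720621/10) + 477330)*((2 + 3492) + 7926) = (261261/10 + 477330)*(3494 + 7926) = (5034561/10)*11420 = 5749468662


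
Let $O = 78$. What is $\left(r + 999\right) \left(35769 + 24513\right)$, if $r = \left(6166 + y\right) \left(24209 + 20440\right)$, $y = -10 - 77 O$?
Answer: $403789874418$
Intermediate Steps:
$y = -6016$ ($y = -10 - 6006 = -6016$)
$r = 6697350$ ($r = \left(6166 - 6016\right) \left(24209 + 20440\right) = 150 \cdot 44649 = 6697350$)
$\left(r + 999\right) \left(35769 + 24513\right) = \left(6697350 + 999\right) \left(35769 + 24513\right) = 6698349 \cdot 60282 = 403789874418$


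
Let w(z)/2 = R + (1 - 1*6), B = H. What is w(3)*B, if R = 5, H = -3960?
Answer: 0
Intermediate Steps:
B = -3960
w(z) = 0 (w(z) = 2*(5 + (1 - 1*6)) = 2*(5 + (1 - 6)) = 2*(5 - 5) = 2*0 = 0)
w(3)*B = 0*(-3960) = 0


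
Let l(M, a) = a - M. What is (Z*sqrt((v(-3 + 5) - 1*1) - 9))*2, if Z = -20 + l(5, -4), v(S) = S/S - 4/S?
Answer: -58*I*sqrt(11) ≈ -192.36*I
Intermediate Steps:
v(S) = 1 - 4/S
Z = -29 (Z = -20 + (-4 - 1*5) = -20 + (-4 - 5) = -20 - 9 = -29)
(Z*sqrt((v(-3 + 5) - 1*1) - 9))*2 = -29*sqrt(((-4 + (-3 + 5))/(-3 + 5) - 1*1) - 9)*2 = -29*sqrt(((-4 + 2)/2 - 1) - 9)*2 = -29*sqrt(((1/2)*(-2) - 1) - 9)*2 = -29*sqrt((-1 - 1) - 9)*2 = -29*sqrt(-2 - 9)*2 = -29*I*sqrt(11)*2 = -58*I*sqrt(11)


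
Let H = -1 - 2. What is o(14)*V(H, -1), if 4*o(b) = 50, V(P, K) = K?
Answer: -25/2 ≈ -12.500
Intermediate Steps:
H = -3
o(b) = 25/2 (o(b) = (¼)*50 = 25/2)
o(14)*V(H, -1) = (25/2)*(-1) = -25/2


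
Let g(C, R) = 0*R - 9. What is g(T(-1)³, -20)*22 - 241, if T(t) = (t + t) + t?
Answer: -439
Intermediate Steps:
T(t) = 3*t (T(t) = 2*t + t = 3*t)
g(C, R) = -9 (g(C, R) = 0 - 9 = -9)
g(T(-1)³, -20)*22 - 241 = -9*22 - 241 = -198 - 241 = -439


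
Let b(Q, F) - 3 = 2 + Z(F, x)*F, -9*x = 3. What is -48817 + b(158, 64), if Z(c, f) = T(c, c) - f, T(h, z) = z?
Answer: -134084/3 ≈ -44695.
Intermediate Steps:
x = -⅓ (x = -⅑*3 = -⅓ ≈ -0.33333)
Z(c, f) = c - f
b(Q, F) = 5 + F*(⅓ + F) (b(Q, F) = 3 + (2 + (F - 1*(-⅓))*F) = 3 + (2 + (F + ⅓)*F) = 3 + (2 + (⅓ + F)*F) = 3 + (2 + F*(⅓ + F)) = 5 + F*(⅓ + F))
-48817 + b(158, 64) = -48817 + (5 + 64² + (⅓)*64) = -48817 + (5 + 4096 + 64/3) = -48817 + 12367/3 = -134084/3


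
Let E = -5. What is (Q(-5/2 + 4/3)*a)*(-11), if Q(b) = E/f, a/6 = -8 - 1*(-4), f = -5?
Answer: 264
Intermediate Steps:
a = -24 (a = 6*(-8 - 1*(-4)) = 6*(-8 + 4) = 6*(-4) = -24)
Q(b) = 1 (Q(b) = -5/(-5) = -5*(-1/5) = 1)
(Q(-5/2 + 4/3)*a)*(-11) = (1*(-24))*(-11) = -24*(-11) = 264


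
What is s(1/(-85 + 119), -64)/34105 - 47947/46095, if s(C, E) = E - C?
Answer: -11139650321/10690075830 ≈ -1.0421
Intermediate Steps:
s(1/(-85 + 119), -64)/34105 - 47947/46095 = (-64 - 1/(-85 + 119))/34105 - 47947/46095 = (-64 - 1/34)*(1/34105) - 47947*1/46095 = (-64 - 1*1/34)*(1/34105) - 47947/46095 = (-64 - 1/34)*(1/34105) - 47947/46095 = -2177/34*1/34105 - 47947/46095 = -2177/1159570 - 47947/46095 = -11139650321/10690075830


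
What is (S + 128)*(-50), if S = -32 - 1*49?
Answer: -2350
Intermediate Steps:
S = -81 (S = -32 - 49 = -81)
(S + 128)*(-50) = (-81 + 128)*(-50) = 47*(-50) = -2350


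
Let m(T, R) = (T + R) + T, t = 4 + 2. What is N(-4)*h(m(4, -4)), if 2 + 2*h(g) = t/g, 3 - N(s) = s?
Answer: -7/4 ≈ -1.7500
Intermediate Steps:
N(s) = 3 - s
t = 6
m(T, R) = R + 2*T (m(T, R) = (R + T) + T = R + 2*T)
h(g) = -1 + 3/g (h(g) = -1 + (6/g)/2 = -1 + 3/g)
N(-4)*h(m(4, -4)) = (3 - 1*(-4))*((3 - (-4 + 2*4))/(-4 + 2*4)) = (3 + 4)*((3 - (-4 + 8))/(-4 + 8)) = 7*((3 - 1*4)/4) = 7*((3 - 4)/4) = 7*((¼)*(-1)) = 7*(-¼) = -7/4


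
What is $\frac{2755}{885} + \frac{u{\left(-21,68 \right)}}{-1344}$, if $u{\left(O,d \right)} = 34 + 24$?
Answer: $\frac{40571}{13216} \approx 3.0698$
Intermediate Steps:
$u{\left(O,d \right)} = 58$
$\frac{2755}{885} + \frac{u{\left(-21,68 \right)}}{-1344} = \frac{2755}{885} + \frac{58}{-1344} = 2755 \cdot \frac{1}{885} + 58 \left(- \frac{1}{1344}\right) = \frac{551}{177} - \frac{29}{672} = \frac{40571}{13216}$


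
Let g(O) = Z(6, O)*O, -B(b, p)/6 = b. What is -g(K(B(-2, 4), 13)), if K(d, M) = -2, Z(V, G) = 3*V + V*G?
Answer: 12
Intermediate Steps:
B(b, p) = -6*b
Z(V, G) = 3*V + G*V
g(O) = O*(18 + 6*O) (g(O) = (6*(3 + O))*O = (18 + 6*O)*O = O*(18 + 6*O))
-g(K(B(-2, 4), 13)) = -6*(-2)*(3 - 2) = -6*(-2) = -1*(-12) = 12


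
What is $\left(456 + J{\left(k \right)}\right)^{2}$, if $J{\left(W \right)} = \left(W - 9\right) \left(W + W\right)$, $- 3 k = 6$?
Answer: $250000$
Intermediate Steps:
$k = -2$ ($k = \left(- \frac{1}{3}\right) 6 = -2$)
$J{\left(W \right)} = 2 W \left(-9 + W\right)$ ($J{\left(W \right)} = \left(-9 + W\right) 2 W = 2 W \left(-9 + W\right)$)
$\left(456 + J{\left(k \right)}\right)^{2} = \left(456 + 2 \left(-2\right) \left(-9 - 2\right)\right)^{2} = \left(456 + 2 \left(-2\right) \left(-11\right)\right)^{2} = \left(456 + 44\right)^{2} = 500^{2} = 250000$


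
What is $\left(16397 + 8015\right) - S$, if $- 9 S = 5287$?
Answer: $\frac{224995}{9} \approx 24999.0$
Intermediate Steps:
$S = - \frac{5287}{9}$ ($S = \left(- \frac{1}{9}\right) 5287 = - \frac{5287}{9} \approx -587.44$)
$\left(16397 + 8015\right) - S = \left(16397 + 8015\right) - - \frac{5287}{9} = 24412 + \frac{5287}{9} = \frac{224995}{9}$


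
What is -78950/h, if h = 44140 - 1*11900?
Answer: -7895/3224 ≈ -2.4488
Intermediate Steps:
h = 32240 (h = 44140 - 11900 = 32240)
-78950/h = -78950/32240 = -78950*1/32240 = -7895/3224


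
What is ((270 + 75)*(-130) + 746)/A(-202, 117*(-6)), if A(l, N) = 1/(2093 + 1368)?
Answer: -152643944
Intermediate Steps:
A(l, N) = 1/3461
((270 + 75)*(-130) + 746)/A(-202, 117*(-6)) = ((270 + 75)*(-130) + 746)/(1/3461) = (345*(-130) + 746)*3461 = (-44850 + 746)*3461 = -44104*3461 = -152643944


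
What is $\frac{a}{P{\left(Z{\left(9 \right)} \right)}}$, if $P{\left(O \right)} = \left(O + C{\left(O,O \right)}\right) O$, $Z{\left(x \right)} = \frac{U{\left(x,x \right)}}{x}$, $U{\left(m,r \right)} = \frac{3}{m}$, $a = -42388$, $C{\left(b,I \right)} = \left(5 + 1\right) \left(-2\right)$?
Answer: $\frac{30900852}{323} \approx 95668.0$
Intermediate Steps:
$C{\left(b,I \right)} = -12$ ($C{\left(b,I \right)} = 6 \left(-2\right) = -12$)
$Z{\left(x \right)} = \frac{3}{x^{2}}$ ($Z{\left(x \right)} = \frac{3 \frac{1}{x}}{x} = \frac{3}{x^{2}}$)
$P{\left(O \right)} = O \left(-12 + O\right)$ ($P{\left(O \right)} = \left(O - 12\right) O = \left(-12 + O\right) O = O \left(-12 + O\right)$)
$\frac{a}{P{\left(Z{\left(9 \right)} \right)}} = - \frac{42388}{\frac{3}{81} \left(-12 + \frac{3}{81}\right)} = - \frac{42388}{3 \cdot \frac{1}{81} \left(-12 + 3 \cdot \frac{1}{81}\right)} = - \frac{42388}{\frac{1}{27} \left(-12 + \frac{1}{27}\right)} = - \frac{42388}{\frac{1}{27} \left(- \frac{323}{27}\right)} = - \frac{42388}{- \frac{323}{729}} = \left(-42388\right) \left(- \frac{729}{323}\right) = \frac{30900852}{323}$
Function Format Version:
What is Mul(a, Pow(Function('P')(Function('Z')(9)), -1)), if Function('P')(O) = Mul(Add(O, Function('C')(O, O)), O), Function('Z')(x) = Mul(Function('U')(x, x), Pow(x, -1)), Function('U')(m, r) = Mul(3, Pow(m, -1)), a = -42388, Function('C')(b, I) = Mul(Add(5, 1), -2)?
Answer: Rational(30900852, 323) ≈ 95668.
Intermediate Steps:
Function('C')(b, I) = -12 (Function('C')(b, I) = Mul(6, -2) = -12)
Function('Z')(x) = Mul(3, Pow(x, -2)) (Function('Z')(x) = Mul(Mul(3, Pow(x, -1)), Pow(x, -1)) = Mul(3, Pow(x, -2)))
Function('P')(O) = Mul(O, Add(-12, O)) (Function('P')(O) = Mul(Add(O, -12), O) = Mul(Add(-12, O), O) = Mul(O, Add(-12, O)))
Mul(a, Pow(Function('P')(Function('Z')(9)), -1)) = Mul(-42388, Pow(Mul(Mul(3, Pow(9, -2)), Add(-12, Mul(3, Pow(9, -2)))), -1)) = Mul(-42388, Pow(Mul(Mul(3, Rational(1, 81)), Add(-12, Mul(3, Rational(1, 81)))), -1)) = Mul(-42388, Pow(Mul(Rational(1, 27), Add(-12, Rational(1, 27))), -1)) = Mul(-42388, Pow(Mul(Rational(1, 27), Rational(-323, 27)), -1)) = Mul(-42388, Pow(Rational(-323, 729), -1)) = Mul(-42388, Rational(-729, 323)) = Rational(30900852, 323)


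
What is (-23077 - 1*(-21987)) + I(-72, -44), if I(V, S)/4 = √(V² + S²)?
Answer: -1090 + 16*√445 ≈ -752.48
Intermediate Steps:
I(V, S) = 4*√(S² + V²) (I(V, S) = 4*√(V² + S²) = 4*√(S² + V²))
(-23077 - 1*(-21987)) + I(-72, -44) = (-23077 - 1*(-21987)) + 4*√((-44)² + (-72)²) = (-23077 + 21987) + 4*√(1936 + 5184) = -1090 + 4*√7120 = -1090 + 4*(4*√445) = -1090 + 16*√445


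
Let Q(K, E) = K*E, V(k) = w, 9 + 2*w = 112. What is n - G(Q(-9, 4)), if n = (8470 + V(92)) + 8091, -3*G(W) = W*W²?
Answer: 2121/2 ≈ 1060.5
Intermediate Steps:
w = 103/2 (w = -9/2 + (½)*112 = -9/2 + 56 = 103/2 ≈ 51.500)
V(k) = 103/2
Q(K, E) = E*K
G(W) = -W³/3 (G(W) = -W*W²/3 = -W³/3)
n = 33225/2 (n = (8470 + 103/2) + 8091 = 17043/2 + 8091 = 33225/2 ≈ 16613.)
n - G(Q(-9, 4)) = 33225/2 - (-1)*(4*(-9))³/3 = 33225/2 - (-1)*(-36)³/3 = 33225/2 - (-1)*(-46656)/3 = 33225/2 - 1*15552 = 33225/2 - 15552 = 2121/2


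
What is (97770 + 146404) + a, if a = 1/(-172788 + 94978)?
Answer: 18999178939/77810 ≈ 2.4417e+5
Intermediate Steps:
a = -1/77810 (a = 1/(-77810) = -1/77810 ≈ -1.2852e-5)
(97770 + 146404) + a = (97770 + 146404) - 1/77810 = 244174 - 1/77810 = 18999178939/77810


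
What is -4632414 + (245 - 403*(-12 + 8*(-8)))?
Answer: -4601541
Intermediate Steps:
-4632414 + (245 - 403*(-12 + 8*(-8))) = -4632414 + (245 - 403*(-12 - 64)) = -4632414 + (245 - 403*(-76)) = -4632414 + (245 + 30628) = -4632414 + 30873 = -4601541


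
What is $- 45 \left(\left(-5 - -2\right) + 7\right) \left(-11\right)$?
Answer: $1980$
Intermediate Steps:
$- 45 \left(\left(-5 - -2\right) + 7\right) \left(-11\right) = - 45 \left(\left(-5 + \left(-3 + 5\right)\right) + 7\right) \left(-11\right) = - 45 \left(\left(-5 + 2\right) + 7\right) \left(-11\right) = - 45 \left(-3 + 7\right) \left(-11\right) = \left(-45\right) 4 \left(-11\right) = \left(-180\right) \left(-11\right) = 1980$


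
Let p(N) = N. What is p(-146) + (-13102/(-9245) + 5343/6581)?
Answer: -8747216073/60841345 ≈ -143.77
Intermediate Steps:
p(-146) + (-13102/(-9245) + 5343/6581) = -146 + (-13102/(-9245) + 5343/6581) = -146 + (-13102*(-1/9245) + 5343*(1/6581)) = -146 + (13102/9245 + 5343/6581) = -146 + 135620297/60841345 = -8747216073/60841345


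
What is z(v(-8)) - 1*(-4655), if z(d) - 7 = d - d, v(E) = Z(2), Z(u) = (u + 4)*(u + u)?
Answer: 4662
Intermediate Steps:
Z(u) = 2*u*(4 + u) (Z(u) = (4 + u)*(2*u) = 2*u*(4 + u))
v(E) = 24 (v(E) = 2*2*(4 + 2) = 2*2*6 = 24)
z(d) = 7 (z(d) = 7 + (d - d) = 7 + 0 = 7)
z(v(-8)) - 1*(-4655) = 7 - 1*(-4655) = 7 + 4655 = 4662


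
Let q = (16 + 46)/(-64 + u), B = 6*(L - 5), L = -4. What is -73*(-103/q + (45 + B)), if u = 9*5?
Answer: -102127/62 ≈ -1647.2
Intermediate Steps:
u = 45
B = -54 (B = 6*(-4 - 5) = 6*(-9) = -54)
q = -62/19 (q = (16 + 46)/(-64 + 45) = 62/(-19) = 62*(-1/19) = -62/19 ≈ -3.2632)
-73*(-103/q + (45 + B)) = -73*(-103/(-62/19) + (45 - 54)) = -73*(-103*(-19/62) - 9) = -73*(1957/62 - 9) = -73*1399/62 = -102127/62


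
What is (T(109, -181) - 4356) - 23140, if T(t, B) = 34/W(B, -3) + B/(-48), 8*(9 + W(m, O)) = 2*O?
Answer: -5719109/208 ≈ -27496.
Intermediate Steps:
W(m, O) = -9 + O/4 (W(m, O) = -9 + (2*O)/8 = -9 + O/4)
T(t, B) = -136/39 - B/48 (T(t, B) = 34/(-9 + (1/4)*(-3)) + B/(-48) = 34/(-9 - 3/4) + B*(-1/48) = 34/(-39/4) - B/48 = 34*(-4/39) - B/48 = -136/39 - B/48)
(T(109, -181) - 4356) - 23140 = ((-136/39 - 1/48*(-181)) - 4356) - 23140 = ((-136/39 + 181/48) - 4356) - 23140 = (59/208 - 4356) - 23140 = -905989/208 - 23140 = -5719109/208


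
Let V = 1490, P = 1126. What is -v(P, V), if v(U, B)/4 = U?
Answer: -4504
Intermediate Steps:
v(U, B) = 4*U
-v(P, V) = -4*1126 = -1*4504 = -4504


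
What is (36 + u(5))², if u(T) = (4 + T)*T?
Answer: 6561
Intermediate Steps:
u(T) = T*(4 + T)
(36 + u(5))² = (36 + 5*(4 + 5))² = (36 + 5*9)² = (36 + 45)² = 81² = 6561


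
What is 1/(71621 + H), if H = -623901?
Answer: -1/552280 ≈ -1.8107e-6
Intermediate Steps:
1/(71621 + H) = 1/(71621 - 623901) = 1/(-552280) = -1/552280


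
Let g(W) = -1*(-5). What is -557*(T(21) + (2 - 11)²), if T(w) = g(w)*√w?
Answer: -45117 - 2785*√21 ≈ -57880.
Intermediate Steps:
g(W) = 5
T(w) = 5*√w
-557*(T(21) + (2 - 11)²) = -557*(5*√21 + (2 - 11)²) = -557*(5*√21 + (-9)²) = -557*(5*√21 + 81) = -557*(81 + 5*√21) = -45117 - 2785*√21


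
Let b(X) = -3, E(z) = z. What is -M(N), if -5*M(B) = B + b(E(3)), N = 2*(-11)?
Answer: -5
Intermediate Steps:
N = -22
M(B) = ⅗ - B/5 (M(B) = -(B - 3)/5 = -(-3 + B)/5 = ⅗ - B/5)
-M(N) = -(⅗ - ⅕*(-22)) = -(⅗ + 22/5) = -1*5 = -5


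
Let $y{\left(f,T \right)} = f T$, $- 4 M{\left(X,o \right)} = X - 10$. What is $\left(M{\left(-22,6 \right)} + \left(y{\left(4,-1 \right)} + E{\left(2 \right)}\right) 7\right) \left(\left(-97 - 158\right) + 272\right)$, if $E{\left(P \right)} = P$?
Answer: $-102$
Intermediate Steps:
$M{\left(X,o \right)} = \frac{5}{2} - \frac{X}{4}$ ($M{\left(X,o \right)} = - \frac{X - 10}{4} = - \frac{-10 + X}{4} = \frac{5}{2} - \frac{X}{4}$)
$y{\left(f,T \right)} = T f$
$\left(M{\left(-22,6 \right)} + \left(y{\left(4,-1 \right)} + E{\left(2 \right)}\right) 7\right) \left(\left(-97 - 158\right) + 272\right) = \left(\left(\frac{5}{2} - - \frac{11}{2}\right) + \left(\left(-1\right) 4 + 2\right) 7\right) \left(\left(-97 - 158\right) + 272\right) = \left(\left(\frac{5}{2} + \frac{11}{2}\right) + \left(-4 + 2\right) 7\right) \left(-255 + 272\right) = \left(8 - 14\right) 17 = \left(-6\right) 17 = -102$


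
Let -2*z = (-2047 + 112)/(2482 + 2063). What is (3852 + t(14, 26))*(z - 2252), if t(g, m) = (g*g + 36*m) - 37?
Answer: -2250197367/202 ≈ -1.1140e+7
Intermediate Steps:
t(g, m) = -37 + g² + 36*m (t(g, m) = (g² + 36*m) - 37 = -37 + g² + 36*m)
z = 43/202 (z = -(-2047 + 112)/(2*(2482 + 2063)) = -(-1935)/(2*4545) = -½*(-43/101) = 43/202 ≈ 0.21287)
(3852 + t(14, 26))*(z - 2252) = (3852 + (-37 + 14² + 36*26))*(43/202 - 2252) = (3852 + (-37 + 196 + 936))*(-454861/202) = (3852 + 1095)*(-454861/202) = 4947*(-454861/202) = -2250197367/202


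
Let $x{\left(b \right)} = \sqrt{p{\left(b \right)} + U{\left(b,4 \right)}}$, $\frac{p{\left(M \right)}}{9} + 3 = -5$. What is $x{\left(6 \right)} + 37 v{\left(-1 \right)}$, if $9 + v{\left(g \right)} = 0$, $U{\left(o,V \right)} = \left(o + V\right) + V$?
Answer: $-333 + i \sqrt{58} \approx -333.0 + 7.6158 i$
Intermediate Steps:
$p{\left(M \right)} = -72$ ($p{\left(M \right)} = -27 + 9 \left(-5\right) = -27 - 45 = -72$)
$U{\left(o,V \right)} = o + 2 V$ ($U{\left(o,V \right)} = \left(V + o\right) + V = o + 2 V$)
$v{\left(g \right)} = -9$ ($v{\left(g \right)} = -9 + 0 = -9$)
$x{\left(b \right)} = \sqrt{-64 + b}$ ($x{\left(b \right)} = \sqrt{-72 + \left(b + 2 \cdot 4\right)} = \sqrt{-72 + \left(b + 8\right)} = \sqrt{-72 + \left(8 + b\right)} = \sqrt{-64 + b}$)
$x{\left(6 \right)} + 37 v{\left(-1 \right)} = \sqrt{-64 + 6} + 37 \left(-9\right) = \sqrt{-58} - 333 = i \sqrt{58} - 333 = -333 + i \sqrt{58}$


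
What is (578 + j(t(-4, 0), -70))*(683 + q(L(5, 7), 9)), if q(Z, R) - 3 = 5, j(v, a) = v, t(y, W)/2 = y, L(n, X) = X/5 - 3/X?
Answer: 393870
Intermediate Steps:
L(n, X) = -3/X + X/5 (L(n, X) = X*(⅕) - 3/X = X/5 - 3/X = -3/X + X/5)
t(y, W) = 2*y
q(Z, R) = 8 (q(Z, R) = 3 + 5 = 8)
(578 + j(t(-4, 0), -70))*(683 + q(L(5, 7), 9)) = (578 + 2*(-4))*(683 + 8) = (578 - 8)*691 = 570*691 = 393870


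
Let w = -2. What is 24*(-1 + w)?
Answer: -72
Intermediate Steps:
24*(-1 + w) = 24*(-1 - 2) = 24*(-3) = -72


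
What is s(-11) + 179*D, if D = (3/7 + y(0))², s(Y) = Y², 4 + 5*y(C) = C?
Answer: 178476/1225 ≈ 145.69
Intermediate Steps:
y(C) = -⅘ + C/5
D = 169/1225 (D = (3/7 + (-⅘ + (⅕)*0))² = (3*(⅐) + (-⅘ + 0))² = (3/7 - ⅘)² = (-13/35)² = 169/1225 ≈ 0.13796)
s(-11) + 179*D = (-11)² + 179*(169/1225) = 121 + 30251/1225 = 178476/1225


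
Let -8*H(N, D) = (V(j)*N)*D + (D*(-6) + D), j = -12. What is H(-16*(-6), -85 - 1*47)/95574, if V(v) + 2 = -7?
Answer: -9559/63716 ≈ -0.15003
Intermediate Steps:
V(v) = -9 (V(v) = -2 - 7 = -9)
H(N, D) = 5*D/8 + 9*D*N/8 (H(N, D) = -((-9*N)*D + (D*(-6) + D))/8 = -(-9*D*N + (-6*D + D))/8 = -(-9*D*N - 5*D)/8 = -(-5*D - 9*D*N)/8 = 5*D/8 + 9*D*N/8)
H(-16*(-6), -85 - 1*47)/95574 = ((-85 - 1*47)*(5 + 9*(-16*(-6)))/8)/95574 = ((-85 - 47)*(5 + 9*96)/8)*(1/95574) = ((⅛)*(-132)*(5 + 864))*(1/95574) = ((⅛)*(-132)*869)*(1/95574) = -28677/2*1/95574 = -9559/63716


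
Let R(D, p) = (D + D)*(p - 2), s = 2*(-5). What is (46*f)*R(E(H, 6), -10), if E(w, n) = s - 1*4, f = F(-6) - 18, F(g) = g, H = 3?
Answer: -370944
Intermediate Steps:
s = -10
f = -24 (f = -6 - 18 = -24)
E(w, n) = -14 (E(w, n) = -10 - 1*4 = -10 - 4 = -14)
R(D, p) = 2*D*(-2 + p) (R(D, p) = (2*D)*(-2 + p) = 2*D*(-2 + p))
(46*f)*R(E(H, 6), -10) = (46*(-24))*(2*(-14)*(-2 - 10)) = -2208*(-14)*(-12) = -1104*336 = -370944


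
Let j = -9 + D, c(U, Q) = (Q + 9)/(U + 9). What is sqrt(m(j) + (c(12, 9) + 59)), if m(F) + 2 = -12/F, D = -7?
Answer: sqrt(11487)/14 ≈ 7.6555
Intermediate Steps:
c(U, Q) = (9 + Q)/(9 + U)
j = -16 (j = -9 - 7 = -16)
m(F) = -2 - 12/F
sqrt(m(j) + (c(12, 9) + 59)) = sqrt((-2 - 12/(-16)) + ((9 + 9)/(9 + 12) + 59)) = sqrt((-2 - 12*(-1/16)) + (18/21 + 59)) = sqrt((-2 + 3/4) + ((1/21)*18 + 59)) = sqrt(-5/4 + (6/7 + 59)) = sqrt(-5/4 + 419/7) = sqrt(1641/28) = sqrt(11487)/14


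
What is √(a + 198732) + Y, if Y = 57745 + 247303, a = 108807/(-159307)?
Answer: 305048 + √5043546498807519/159307 ≈ 3.0549e+5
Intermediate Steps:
a = -108807/159307 (a = 108807*(-1/159307) = -108807/159307 ≈ -0.68300)
Y = 305048
√(a + 198732) + Y = √(-108807/159307 + 198732) + 305048 = √(31659289917/159307) + 305048 = √5043546498807519/159307 + 305048 = 305048 + √5043546498807519/159307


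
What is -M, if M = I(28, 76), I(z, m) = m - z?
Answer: -48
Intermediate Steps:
M = 48 (M = 76 - 1*28 = 76 - 28 = 48)
-M = -1*48 = -48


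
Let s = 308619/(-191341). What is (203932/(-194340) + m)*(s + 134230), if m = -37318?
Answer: -46567743088723525543/9296302485 ≈ -5.0093e+9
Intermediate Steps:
s = -308619/191341 (s = 308619*(-1/191341) = -308619/191341 ≈ -1.6129)
(203932/(-194340) + m)*(s + 134230) = (203932/(-194340) - 37318)*(-308619/191341 + 134230) = (203932*(-1/194340) - 37318)*(25683393811/191341) = (-50983/48585 - 37318)*(25683393811/191341) = -1813146013/48585*25683393811/191341 = -46567743088723525543/9296302485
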